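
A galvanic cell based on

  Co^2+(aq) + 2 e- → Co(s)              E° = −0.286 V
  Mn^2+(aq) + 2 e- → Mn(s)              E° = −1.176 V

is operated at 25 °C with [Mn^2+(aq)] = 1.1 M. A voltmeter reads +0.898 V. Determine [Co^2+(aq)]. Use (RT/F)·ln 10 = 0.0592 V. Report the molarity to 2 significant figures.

2.0 M

Co²⁺/Co is the cathode (higher E°); E°cell = −0.286 − (−1.176) = +0.890 V with n = 2.
From the Nernst equation, log Q = n(E° − E)/0.0592 = 2·(+0.890 − (+0.898))/0.0592 = −0.270.
For Co^2+(aq) + Mn(s) → Co(s) + Mn^2+(aq), the reaction quotient is Q = [Mn^2+(aq)] / [Co^2+(aq)].
Isolating [Co^2+(aq)] in Q = 10^{−0.270} yields log [Co^2+(aq)] = 0.311, i.e. 2.0 M.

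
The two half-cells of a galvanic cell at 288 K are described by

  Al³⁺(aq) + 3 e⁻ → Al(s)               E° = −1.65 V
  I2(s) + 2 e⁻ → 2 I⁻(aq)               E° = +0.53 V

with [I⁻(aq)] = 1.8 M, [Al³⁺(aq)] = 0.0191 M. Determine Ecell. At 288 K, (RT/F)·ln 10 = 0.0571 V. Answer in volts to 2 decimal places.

The I₂/I⁻ couple has the more positive E°, so it is the cathode; Al³⁺/Al is the anode.
The standard potential is +0.53 − (−1.65) = +2.18 V and the balanced reaction transfers n = 6 electrons.
Balancing gives 3 I2(s) + 2 Al(s) → 6 I⁻(aq) + 2 Al³⁺(aq); hence Q = [I⁻(aq)]^6·[Al³⁺(aq)]^2 = 0.0124 (log Q = −1.906).
By the Nernst equation, E = +2.18 − (0.0571/6)·(−1.906) = +2.20 V.

+2.20 V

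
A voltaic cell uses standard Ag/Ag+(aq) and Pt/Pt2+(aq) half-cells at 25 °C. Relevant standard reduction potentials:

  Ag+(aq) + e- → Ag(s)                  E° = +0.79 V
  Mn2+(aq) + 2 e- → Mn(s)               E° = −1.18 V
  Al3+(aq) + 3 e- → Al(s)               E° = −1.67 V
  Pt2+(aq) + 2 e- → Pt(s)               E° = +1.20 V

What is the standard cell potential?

The Pt²⁺/Pt couple has the higher E°, so Pt ion is reduced (cathode) and Ag is oxidized (anode).
E°cell = E°(cathode) − E°(anode) = +1.20 − (+0.79) = +0.41 V.

+0.41 V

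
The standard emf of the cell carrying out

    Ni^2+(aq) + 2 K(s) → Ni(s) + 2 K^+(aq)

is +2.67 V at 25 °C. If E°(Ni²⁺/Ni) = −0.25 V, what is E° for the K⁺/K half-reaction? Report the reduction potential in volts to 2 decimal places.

−2.92 V

In the reaction as written the Ni²⁺/Ni couple is reduced (cathode) and K⁺/K is oxidized (anode), so E°cell = E°(Ni²⁺/Ni) − E°(K⁺/K).
E°(K⁺/K) = E°(cathode) − E°cell = −0.25 − (+2.67) = −2.92 V.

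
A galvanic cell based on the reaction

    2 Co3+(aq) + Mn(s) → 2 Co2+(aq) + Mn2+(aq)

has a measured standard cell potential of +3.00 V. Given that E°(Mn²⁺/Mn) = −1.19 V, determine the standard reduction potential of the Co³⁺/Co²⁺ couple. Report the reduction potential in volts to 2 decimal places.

In the reaction as written the Co³⁺/Co²⁺ couple is reduced (cathode) and Mn²⁺/Mn is oxidized (anode), so E°cell = E°(Co³⁺/Co²⁺) − E°(Mn²⁺/Mn).
E°(Co³⁺/Co²⁺) = E°cell + E°(anode) = +3.00 + (−1.19) = +1.81 V.

+1.81 V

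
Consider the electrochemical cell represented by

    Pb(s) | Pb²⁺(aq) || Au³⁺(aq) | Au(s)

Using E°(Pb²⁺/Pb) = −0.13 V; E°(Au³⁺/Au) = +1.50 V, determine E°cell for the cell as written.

By convention the left-hand electrode in cell notation is the anode (oxidation) and the right-hand electrode is the cathode (reduction).
E°cell = E°(right) − E°(left) = +1.50 − (−0.13) = +1.63 V.

+1.63 V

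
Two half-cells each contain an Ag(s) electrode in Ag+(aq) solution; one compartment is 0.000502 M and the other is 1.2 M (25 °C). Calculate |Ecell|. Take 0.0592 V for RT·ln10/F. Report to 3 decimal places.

0.200 V

For a concentration cell E°cell = 0, since both electrodes use the same couple.
The compartment with the higher Ag+(aq) concentration (1.2 M) acts as the cathode; ions are reduced there and produced at the dilute (0.000502 M) anode.
With n = 1, Ecell = −(0.0592/1)·log([dilute]/[conc]) = −(0.0592/1)·log(0.000502/1.2) = +0.200 V.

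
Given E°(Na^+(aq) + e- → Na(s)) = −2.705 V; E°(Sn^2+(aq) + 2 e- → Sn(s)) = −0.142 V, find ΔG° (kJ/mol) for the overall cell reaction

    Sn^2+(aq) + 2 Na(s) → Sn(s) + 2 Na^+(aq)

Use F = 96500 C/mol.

In the reaction as written Sn^2+(aq) is reduced, so the Sn²⁺/Sn couple is the cathode and Na⁺/Na is the anode.
E°cell = −0.142 − (−2.705) = +2.563 V; balancing electrons gives n = 2.
ΔG° = −nFE°cell = −(2)(96500)(+2.563) J/mol = −495 kJ/mol.

−495 kJ/mol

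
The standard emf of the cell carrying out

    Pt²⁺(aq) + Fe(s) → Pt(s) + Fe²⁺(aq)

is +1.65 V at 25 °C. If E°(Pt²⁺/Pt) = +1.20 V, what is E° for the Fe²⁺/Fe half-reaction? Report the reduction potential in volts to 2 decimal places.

−0.45 V

In the reaction as written the Pt²⁺/Pt couple is reduced (cathode) and Fe²⁺/Fe is oxidized (anode), so E°cell = E°(Pt²⁺/Pt) − E°(Fe²⁺/Fe).
E°(Fe²⁺/Fe) = E°(cathode) − E°cell = +1.20 − (+1.65) = −0.45 V.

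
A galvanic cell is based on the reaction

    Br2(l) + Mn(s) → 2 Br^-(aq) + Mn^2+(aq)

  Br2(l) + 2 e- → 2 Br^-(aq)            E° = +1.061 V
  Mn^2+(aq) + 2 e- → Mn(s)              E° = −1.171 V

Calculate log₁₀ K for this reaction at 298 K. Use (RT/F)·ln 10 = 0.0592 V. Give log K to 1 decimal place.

The Br₂/Br⁻ couple is reduced (cathode); E°cell = +1.061 − (−1.171) = +2.232 V with n = 2.
At equilibrium E = 0, so log K = nE°cell / 0.0592 = (2)(+2.232) / 0.0592 = 75.4.

log K = 75.4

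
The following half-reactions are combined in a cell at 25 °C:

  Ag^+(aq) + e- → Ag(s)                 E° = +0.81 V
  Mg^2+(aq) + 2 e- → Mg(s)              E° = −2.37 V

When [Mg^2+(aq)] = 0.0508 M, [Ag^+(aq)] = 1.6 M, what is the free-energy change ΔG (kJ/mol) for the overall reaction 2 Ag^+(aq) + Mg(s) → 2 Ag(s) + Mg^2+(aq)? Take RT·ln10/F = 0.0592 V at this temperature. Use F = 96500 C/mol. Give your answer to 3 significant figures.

−623 kJ/mol

The standard cell potential is +0.81 − (−2.37) = +3.18 V, with n = 2 electrons in the balanced equation.
Here Q = [Mg^2+(aq)] / [Ag^+(aq)]^2 = 0.0198 (log Q = −1.702), giving E = +3.18 − (0.0592/2)·(−1.702) = +3.2304 V.
Then ΔG = −nFE = −2 × 96500 × +3.2304 J/mol = −623 kJ/mol.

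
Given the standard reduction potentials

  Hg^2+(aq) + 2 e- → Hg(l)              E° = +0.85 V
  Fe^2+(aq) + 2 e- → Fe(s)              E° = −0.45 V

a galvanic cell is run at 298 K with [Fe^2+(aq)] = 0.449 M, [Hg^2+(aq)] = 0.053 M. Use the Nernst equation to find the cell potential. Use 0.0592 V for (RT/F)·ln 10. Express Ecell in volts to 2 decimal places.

The Hg²⁺/Hg couple has the more positive E°, so it is the cathode; Fe²⁺/Fe is the anode.
E°cell = +0.85 − (−0.45) = +1.30 V, with n = 2 electrons transferred.
Balancing gives Hg^2+(aq) + Fe(s) → Hg(l) + Fe^2+(aq); hence Q = [Fe^2+(aq)] / [Hg^2+(aq)] = 8.47 (log Q = 0.928).
Applying E = E° − (RT ln10/nF)·log Q gives +1.30 − (0.0592/2)(0.928) = +1.27 V.

+1.27 V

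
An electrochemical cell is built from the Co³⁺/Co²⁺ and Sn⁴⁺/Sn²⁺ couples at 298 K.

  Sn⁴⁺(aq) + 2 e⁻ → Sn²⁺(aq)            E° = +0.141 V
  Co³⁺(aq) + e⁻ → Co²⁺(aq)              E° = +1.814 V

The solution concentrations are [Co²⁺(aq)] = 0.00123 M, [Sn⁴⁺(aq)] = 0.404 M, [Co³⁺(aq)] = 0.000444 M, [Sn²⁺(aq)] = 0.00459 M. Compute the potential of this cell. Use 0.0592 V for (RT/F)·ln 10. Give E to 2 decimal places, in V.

+1.59 V

The Co³⁺/Co²⁺ couple has the more positive E°, so it is the cathode; Sn⁴⁺/Sn²⁺ is the anode.
The standard potential is +1.814 − (+0.141) = +1.673 V and the balanced reaction transfers n = 2 electrons.
For the overall reaction 2 Co³⁺(aq) + Sn²⁺(aq) → 2 Co²⁺(aq) + Sn⁴⁺(aq), Q = ([Co²⁺(aq)]^2·[Sn⁴⁺(aq)]) / ([Co³⁺(aq)]^2·[Sn²⁺(aq)]) = 675, giving log Q = 2.830.
Applying E = E° − (RT ln10/nF)·log Q gives +1.673 − (0.0592/2)(2.830) = +1.59 V.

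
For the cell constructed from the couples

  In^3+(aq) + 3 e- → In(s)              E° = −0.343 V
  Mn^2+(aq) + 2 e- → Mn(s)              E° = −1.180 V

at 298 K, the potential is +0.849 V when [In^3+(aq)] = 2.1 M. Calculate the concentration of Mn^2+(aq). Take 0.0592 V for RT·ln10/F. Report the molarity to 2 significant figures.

In³⁺/In is the cathode (higher E°); E°cell = −0.343 − (−1.180) = +0.837 V with n = 6.
Rearranging E = E° − (0.0592/n)·log Q gives log Q = 6(+0.837 − (+0.849))/0.0592 = −1.216.
The balanced reaction is 2 In^3+(aq) + 3 Mn(s) → 2 In(s) + 3 Mn^2+(aq), so Q = [Mn^2+(aq)]^3 / [In^3+(aq)]^2.
Isolating [Mn^2+(aq)] in Q = 10^{−1.216} yields log [Mn^2+(aq)] = −0.191, i.e. 0.64 M.

0.64 M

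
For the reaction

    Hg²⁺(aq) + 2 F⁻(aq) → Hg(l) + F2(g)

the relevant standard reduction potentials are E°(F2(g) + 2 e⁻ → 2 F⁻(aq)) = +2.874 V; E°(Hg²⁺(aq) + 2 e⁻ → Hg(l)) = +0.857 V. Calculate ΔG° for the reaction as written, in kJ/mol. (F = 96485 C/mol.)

+389 kJ/mol

In the reaction as written Hg²⁺(aq) is reduced, so the Hg²⁺/Hg couple is the cathode and F₂/F⁻ is the anode.
E°cell = +0.857 − (+2.874) = −2.017 V; balancing electrons gives n = 2.
ΔG° = −nFE°cell = −(2)(96485)(−2.017) J/mol = +389 kJ/mol.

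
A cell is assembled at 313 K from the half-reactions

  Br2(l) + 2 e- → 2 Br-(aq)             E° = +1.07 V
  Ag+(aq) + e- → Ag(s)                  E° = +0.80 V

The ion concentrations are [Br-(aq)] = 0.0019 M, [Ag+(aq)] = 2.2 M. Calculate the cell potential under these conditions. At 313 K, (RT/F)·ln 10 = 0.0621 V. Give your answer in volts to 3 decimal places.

+0.418 V

The Br₂/Br⁻ couple has the more positive E°, so it is the cathode; Ag⁺/Ag is the anode.
E°cell = E°cat − E°an = +1.07 − (+0.80) = +0.27 V; n = 2.
The balanced reaction is Br2(l) + 2 Ag(s) → 2 Br-(aq) + 2 Ag+(aq), so Q = [Br-(aq)]^2·[Ag+(aq)]^2 = 1.75×10^−5 and log Q = −4.758.
By the Nernst equation, E = +0.27 − (0.0621/2)·(−4.758) = +0.418 V.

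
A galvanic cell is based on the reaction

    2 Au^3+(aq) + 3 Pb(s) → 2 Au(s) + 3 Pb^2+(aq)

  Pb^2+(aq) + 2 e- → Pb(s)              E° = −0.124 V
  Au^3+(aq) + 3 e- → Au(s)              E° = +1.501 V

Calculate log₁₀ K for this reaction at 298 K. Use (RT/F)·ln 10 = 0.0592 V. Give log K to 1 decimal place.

The Au³⁺/Au couple is reduced (cathode); E°cell = +1.501 − (−0.124) = +1.625 V with n = 6.
At equilibrium E = 0, so log K = nE°cell / 0.0592 = (6)(+1.625) / 0.0592 = 164.7.

log K = 164.7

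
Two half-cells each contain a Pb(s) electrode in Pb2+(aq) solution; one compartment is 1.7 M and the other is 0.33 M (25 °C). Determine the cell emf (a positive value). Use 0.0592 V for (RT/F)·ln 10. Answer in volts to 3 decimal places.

For a concentration cell E°cell = 0, since both electrodes use the same couple.
The compartment with the higher Pb2+(aq) concentration (1.7 M) acts as the cathode; ions are reduced there and produced at the dilute (0.33 M) anode.
With n = 2, Ecell = −(0.0592/2)·log([dilute]/[conc]) = −(0.0592/2)·log(0.33/1.7) = +0.021 V.

0.021 V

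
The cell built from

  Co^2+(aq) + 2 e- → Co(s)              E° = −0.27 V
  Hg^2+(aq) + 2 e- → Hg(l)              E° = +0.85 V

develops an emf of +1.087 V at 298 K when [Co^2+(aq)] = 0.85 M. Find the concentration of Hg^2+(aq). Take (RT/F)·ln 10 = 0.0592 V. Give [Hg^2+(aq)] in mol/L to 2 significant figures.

With Hg²⁺/Hg at the cathode and Co²⁺/Co at the anode, E°cell = +0.85 − (−0.27) = +1.12 V (n = 2).
Since E = E° − (0.0592/n)·log Q, log Q = n(E° − E)/0.0592 = 1.115.
The balanced reaction is Hg^2+(aq) + Co(s) → Hg(l) + Co^2+(aq), so Q = [Co^2+(aq)] / [Hg^2+(aq)].
Solving for the unknown gives log [Hg^2+(aq)] = −1.186, so [Hg^2+(aq)] ≈ 0.065 M.

0.065 M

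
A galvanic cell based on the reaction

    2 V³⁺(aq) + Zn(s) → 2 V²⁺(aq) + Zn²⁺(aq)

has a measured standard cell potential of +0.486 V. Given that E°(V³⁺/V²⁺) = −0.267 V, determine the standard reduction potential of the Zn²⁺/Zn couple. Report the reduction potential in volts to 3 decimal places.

−0.753 V

In the reaction as written the V³⁺/V²⁺ couple is reduced (cathode) and Zn²⁺/Zn is oxidized (anode), so E°cell = E°(V³⁺/V²⁺) − E°(Zn²⁺/Zn).
E°(Zn²⁺/Zn) = E°(cathode) − E°cell = −0.267 − (+0.486) = −0.753 V.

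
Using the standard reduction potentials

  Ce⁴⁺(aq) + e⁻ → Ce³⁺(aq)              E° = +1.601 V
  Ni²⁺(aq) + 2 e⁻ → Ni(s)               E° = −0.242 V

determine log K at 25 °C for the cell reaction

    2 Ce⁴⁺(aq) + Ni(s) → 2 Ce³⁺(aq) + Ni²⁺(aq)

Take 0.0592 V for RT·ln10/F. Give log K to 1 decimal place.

log K = 62.3

The Ce⁴⁺/Ce³⁺ couple is reduced (cathode); E°cell = +1.601 − (−0.242) = +1.843 V with n = 2.
At equilibrium E = 0, so log K = nE°cell / 0.0592 = (2)(+1.843) / 0.0592 = 62.3.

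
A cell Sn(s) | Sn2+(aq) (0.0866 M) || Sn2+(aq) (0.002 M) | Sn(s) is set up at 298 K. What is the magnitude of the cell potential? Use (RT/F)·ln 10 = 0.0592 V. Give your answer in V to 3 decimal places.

0.048 V

For a concentration cell E°cell = 0, since both electrodes use the same couple.
The compartment with the higher Sn2+(aq) concentration (0.0866 M) acts as the cathode; ions are reduced there and produced at the dilute (0.002 M) anode.
With n = 2, Ecell = −(0.0592/2)·log([dilute]/[conc]) = −(0.0592/2)·log(0.002/0.0866) = +0.048 V.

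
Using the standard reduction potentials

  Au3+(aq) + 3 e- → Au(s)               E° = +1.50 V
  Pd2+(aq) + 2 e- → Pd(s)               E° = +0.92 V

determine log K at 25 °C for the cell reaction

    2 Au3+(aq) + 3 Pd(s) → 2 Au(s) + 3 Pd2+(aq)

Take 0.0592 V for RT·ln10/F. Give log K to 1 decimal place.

The Au³⁺/Au couple is reduced (cathode); E°cell = +1.50 − (+0.92) = +0.58 V with n = 6.
At equilibrium E = 0, so log K = nE°cell / 0.0592 = (6)(+0.58) / 0.0592 = 58.8.

log K = 58.8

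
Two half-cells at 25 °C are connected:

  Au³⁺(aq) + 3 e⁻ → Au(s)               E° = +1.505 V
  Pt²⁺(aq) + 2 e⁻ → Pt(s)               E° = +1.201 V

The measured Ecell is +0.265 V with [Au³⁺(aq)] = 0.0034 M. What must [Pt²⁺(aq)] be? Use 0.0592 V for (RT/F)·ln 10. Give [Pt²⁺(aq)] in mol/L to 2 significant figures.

0.47 M

Au³⁺/Au is the cathode (higher E°); E°cell = +1.505 − (+1.201) = +0.304 V with n = 6.
Since E = E° − (0.0592/n)·log Q, log Q = n(E° − E)/0.0592 = 3.953.
The balanced reaction is 2 Au³⁺(aq) + 3 Pt(s) → 2 Au(s) + 3 Pt²⁺(aq), so Q = [Pt²⁺(aq)]^3 / [Au³⁺(aq)]^2.
Isolating [Pt²⁺(aq)] in Q = 10^{3.953} yields log [Pt²⁺(aq)] = −0.328, i.e. 0.47 M.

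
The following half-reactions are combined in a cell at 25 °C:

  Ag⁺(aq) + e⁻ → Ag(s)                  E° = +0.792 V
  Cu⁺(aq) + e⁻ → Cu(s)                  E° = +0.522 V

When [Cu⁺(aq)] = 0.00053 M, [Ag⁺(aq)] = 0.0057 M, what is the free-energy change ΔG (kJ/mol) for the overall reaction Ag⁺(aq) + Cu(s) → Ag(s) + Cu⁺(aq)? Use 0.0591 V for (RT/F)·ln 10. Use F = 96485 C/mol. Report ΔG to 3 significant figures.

The standard cell potential is +0.792 − (+0.522) = +0.270 V, with n = 1 electron in the balanced equation.
Here Q = [Cu⁺(aq)] / [Ag⁺(aq)] = 0.093 (log Q = −1.032), giving E = +0.270 − (0.0591/1)·(−1.032) = +0.3310 V.
Then ΔG = −nFE = −1 × 96485 × +0.3310 J/mol = −31.9 kJ/mol.

−31.9 kJ/mol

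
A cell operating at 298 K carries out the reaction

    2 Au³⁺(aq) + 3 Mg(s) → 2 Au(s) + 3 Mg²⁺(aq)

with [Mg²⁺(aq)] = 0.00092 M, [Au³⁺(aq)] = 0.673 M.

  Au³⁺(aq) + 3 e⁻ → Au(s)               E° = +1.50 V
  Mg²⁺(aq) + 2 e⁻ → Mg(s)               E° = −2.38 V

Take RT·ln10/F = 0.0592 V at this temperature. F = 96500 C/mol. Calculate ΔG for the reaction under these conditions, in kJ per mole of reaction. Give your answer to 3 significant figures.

−2300 kJ/mol

With Au³⁺/Au reduced at the cathode, E°cell = +1.50 − (−2.38) = +3.88 V and n = 6.
Q = [Mg²⁺(aq)]^3 / [Au³⁺(aq)]^2 = 1.72×10^−9, so log Q = −8.765 and E = +3.88 − (0.0592/6)(−8.765) = +3.9665 V.
Then ΔG = −nFE = −6 × 96500 × +3.9665 J/mol = −2300 kJ/mol.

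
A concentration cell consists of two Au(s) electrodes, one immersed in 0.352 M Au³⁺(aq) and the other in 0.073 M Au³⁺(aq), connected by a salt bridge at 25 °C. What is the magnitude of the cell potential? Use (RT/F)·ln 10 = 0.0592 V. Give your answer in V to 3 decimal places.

For a concentration cell E°cell = 0, since both electrodes use the same couple.
The compartment with the higher Au³⁺(aq) concentration (0.352 M) acts as the cathode; ions are reduced there and produced at the dilute (0.073 M) anode.
With n = 3, Ecell = −(0.0592/3)·log([dilute]/[conc]) = −(0.0592/3)·log(0.073/0.352) = +0.013 V.

0.013 V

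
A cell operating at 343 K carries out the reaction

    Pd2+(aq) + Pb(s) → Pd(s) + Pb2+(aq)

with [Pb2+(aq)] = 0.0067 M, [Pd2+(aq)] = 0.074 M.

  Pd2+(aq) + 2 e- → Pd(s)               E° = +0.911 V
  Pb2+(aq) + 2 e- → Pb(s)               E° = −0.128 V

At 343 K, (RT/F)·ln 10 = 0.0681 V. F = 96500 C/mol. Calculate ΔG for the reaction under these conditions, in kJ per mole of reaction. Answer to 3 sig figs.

E°cell = +0.911 − (−0.128) = +1.039 V; the balanced reaction transfers n = 2 electrons.
Here Q = [Pb2+(aq)] / [Pd2+(aq)] = 0.0905 (log Q = −1.043), giving E = +1.039 − (0.0681/2)·(−1.043) = +1.0745 V.
ΔG = −nFE = −(2)(96500)(+1.0745) J/mol = −207 kJ/mol.

−207 kJ/mol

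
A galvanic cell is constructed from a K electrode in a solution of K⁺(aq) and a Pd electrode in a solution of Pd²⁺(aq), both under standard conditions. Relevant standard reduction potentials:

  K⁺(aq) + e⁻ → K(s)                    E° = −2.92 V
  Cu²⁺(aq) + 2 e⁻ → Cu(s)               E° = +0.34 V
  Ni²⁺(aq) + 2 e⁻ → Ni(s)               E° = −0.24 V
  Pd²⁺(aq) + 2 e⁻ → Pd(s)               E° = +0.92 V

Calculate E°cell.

+3.84 V

Of the two couples in this cell, the one with the more positive reduction potential is reduced at the cathode: here that is Pd²⁺/Pd (+0.92 V); K⁺/K (−2.92 V) is the anode.
E°cell = E°(cathode) − E°(anode) = +0.92 − (−2.92) = +3.84 V.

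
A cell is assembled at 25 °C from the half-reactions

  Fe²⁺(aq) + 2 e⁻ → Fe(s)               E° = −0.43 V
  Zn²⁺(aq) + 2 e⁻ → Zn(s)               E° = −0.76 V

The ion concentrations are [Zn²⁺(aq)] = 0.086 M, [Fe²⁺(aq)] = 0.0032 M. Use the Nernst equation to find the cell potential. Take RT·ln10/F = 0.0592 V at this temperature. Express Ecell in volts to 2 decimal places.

Since E°(Fe²⁺/Fe) > E°(Zn²⁺/Zn), Fe²⁺/Fe serves as the cathode.
E°cell = E°cat − E°an = −0.43 − (−0.76) = +0.33 V; n = 2.
The balanced reaction is Fe²⁺(aq) + Zn(s) → Fe(s) + Zn²⁺(aq), so Q = [Zn²⁺(aq)] / [Fe²⁺(aq)] = 26.9 and log Q = 1.429.
E = E° − (0.0592/n)·log Q = +0.33 − (0.0592/2)(1.429) = +0.29 V.

+0.29 V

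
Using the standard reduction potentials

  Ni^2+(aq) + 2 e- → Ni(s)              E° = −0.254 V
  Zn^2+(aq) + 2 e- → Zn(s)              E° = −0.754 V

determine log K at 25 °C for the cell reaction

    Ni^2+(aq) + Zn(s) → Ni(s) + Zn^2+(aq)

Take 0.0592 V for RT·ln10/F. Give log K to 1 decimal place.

The Ni²⁺/Ni couple is reduced (cathode); E°cell = −0.254 − (−0.754) = +0.500 V with n = 2.
At equilibrium E = 0, so log K = nE°cell / 0.0592 = (2)(+0.500) / 0.0592 = 16.9.

log K = 16.9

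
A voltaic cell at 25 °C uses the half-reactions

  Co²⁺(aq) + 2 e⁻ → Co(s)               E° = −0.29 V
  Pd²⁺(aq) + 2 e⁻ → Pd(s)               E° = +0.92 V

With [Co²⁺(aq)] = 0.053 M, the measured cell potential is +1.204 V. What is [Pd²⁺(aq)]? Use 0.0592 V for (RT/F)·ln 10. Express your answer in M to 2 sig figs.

0.033 M

Pd²⁺/Pd is the cathode (higher E°); E°cell = +0.92 − (−0.29) = +1.21 V with n = 2.
From the Nernst equation, log Q = n(E° − E)/0.0592 = 2·(+1.21 − (+1.204))/0.0592 = 0.203.
For Pd²⁺(aq) + Co(s) → Pd(s) + Co²⁺(aq), the reaction quotient is Q = [Co²⁺(aq)] / [Pd²⁺(aq)].
Solving for the unknown gives log [Pd²⁺(aq)] = −1.479, so [Pd²⁺(aq)] ≈ 0.033 M.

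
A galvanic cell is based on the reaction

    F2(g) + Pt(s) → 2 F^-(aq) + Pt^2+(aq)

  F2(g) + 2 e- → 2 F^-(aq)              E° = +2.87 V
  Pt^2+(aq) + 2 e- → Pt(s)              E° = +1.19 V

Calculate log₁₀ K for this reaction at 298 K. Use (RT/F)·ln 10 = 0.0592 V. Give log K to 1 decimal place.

The F₂/F⁻ couple is reduced (cathode); E°cell = +2.87 − (+1.19) = +1.68 V with n = 2.
At equilibrium E = 0, so log K = nE°cell / 0.0592 = (2)(+1.68) / 0.0592 = 56.8.

log K = 56.8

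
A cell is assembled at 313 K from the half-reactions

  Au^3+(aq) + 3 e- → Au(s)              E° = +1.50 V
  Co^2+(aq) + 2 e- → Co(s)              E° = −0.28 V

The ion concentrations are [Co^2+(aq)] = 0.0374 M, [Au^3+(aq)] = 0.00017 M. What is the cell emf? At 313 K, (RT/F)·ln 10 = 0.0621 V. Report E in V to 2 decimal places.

Since E°(Au³⁺/Au) > E°(Co²⁺/Co), Au³⁺/Au serves as the cathode.
E°cell = E°cat − E°an = +1.50 − (−0.28) = +1.78 V; n = 6.
For the overall reaction 2 Au^3+(aq) + 3 Co(s) → 2 Au(s) + 3 Co^2+(aq), Q = [Co^2+(aq)]^3 / [Au^3+(aq)]^2 = 1.81×10^3, giving log Q = 3.258.
E = E° − (0.0621/n)·log Q = +1.78 − (0.0621/6)(3.258) = +1.75 V.

+1.75 V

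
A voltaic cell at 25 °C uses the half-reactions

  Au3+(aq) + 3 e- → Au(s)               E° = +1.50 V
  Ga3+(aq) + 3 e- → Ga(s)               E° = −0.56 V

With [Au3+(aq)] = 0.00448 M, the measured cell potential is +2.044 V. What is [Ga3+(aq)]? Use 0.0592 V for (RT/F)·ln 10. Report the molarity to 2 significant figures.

Au³⁺/Au is the cathode (higher E°); E°cell = +1.50 − (−0.56) = +2.06 V with n = 3.
Rearranging E = E° − (0.0592/n)·log Q gives log Q = 3(+2.06 − (+2.044))/0.0592 = 0.811.
Balancing electrons gives Au3+(aq) + Ga(s) → Au(s) + Ga3+(aq); thus Q = [Ga3+(aq)] / [Au3+(aq)].
Isolating [Ga3+(aq)] in Q = 10^{0.811} yields log [Ga3+(aq)] = −1.538, i.e. 0.029 M.

0.029 M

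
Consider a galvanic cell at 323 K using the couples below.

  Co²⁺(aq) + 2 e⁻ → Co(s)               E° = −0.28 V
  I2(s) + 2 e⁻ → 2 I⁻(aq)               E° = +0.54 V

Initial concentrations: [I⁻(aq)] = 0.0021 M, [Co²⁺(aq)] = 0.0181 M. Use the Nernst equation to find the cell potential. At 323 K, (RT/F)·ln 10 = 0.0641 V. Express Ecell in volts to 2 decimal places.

The I₂/I⁻ couple has the more positive E°, so it is the cathode; Co²⁺/Co is the anode.
E°cell = +0.54 − (−0.28) = +0.82 V, with n = 2 electrons transferred.
For the overall reaction I2(s) + Co(s) → 2 I⁻(aq) + Co²⁺(aq), Q = [I⁻(aq)]^2·[Co²⁺(aq)] = 7.98×10^−8, giving log Q = −7.098.
E = E° − (0.0641/n)·log Q = +0.82 − (0.0641/2)(−7.098) = +1.05 V.

+1.05 V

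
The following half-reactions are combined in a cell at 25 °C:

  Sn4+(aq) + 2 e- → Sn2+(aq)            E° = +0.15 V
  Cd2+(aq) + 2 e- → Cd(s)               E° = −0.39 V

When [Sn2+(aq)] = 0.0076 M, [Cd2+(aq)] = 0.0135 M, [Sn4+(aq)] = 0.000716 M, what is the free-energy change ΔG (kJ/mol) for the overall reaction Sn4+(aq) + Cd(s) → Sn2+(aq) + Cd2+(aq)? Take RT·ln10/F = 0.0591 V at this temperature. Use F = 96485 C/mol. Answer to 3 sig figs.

With Sn⁴⁺/Sn²⁺ reduced at the cathode, E°cell = +0.15 − (−0.39) = +0.54 V and n = 2.
The reaction quotient is ([Sn2+(aq)]·[Cd2+(aq)]) / [Sn4+(aq)] = 0.143; by Nernst, E = +0.54 − (0.0591/2)(−0.844) = +0.5649 V.
ΔG = −nFE = −(2)(96485)(+0.5649) J/mol = −109 kJ/mol.

−109 kJ/mol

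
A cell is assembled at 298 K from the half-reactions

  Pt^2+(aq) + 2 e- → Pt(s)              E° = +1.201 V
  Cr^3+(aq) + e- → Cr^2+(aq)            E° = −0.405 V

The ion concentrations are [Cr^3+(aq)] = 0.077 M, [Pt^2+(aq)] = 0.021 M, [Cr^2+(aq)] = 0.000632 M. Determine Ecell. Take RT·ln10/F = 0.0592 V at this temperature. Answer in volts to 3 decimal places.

+1.433 V

Since E°(Pt²⁺/Pt) > E°(Cr³⁺/Cr²⁺), Pt²⁺/Pt serves as the cathode.
E°cell = +1.201 − (−0.405) = +1.606 V, with n = 2 electrons transferred.
Balancing gives Pt^2+(aq) + 2 Cr^2+(aq) → Pt(s) + 2 Cr^3+(aq); hence Q = [Cr^3+(aq)]^2 / ([Pt^2+(aq)]·[Cr^2+(aq)]^2) = 7.07×10^5 (log Q = 5.849).
By the Nernst equation, E = +1.606 − (0.0592/2)·(5.849) = +1.433 V.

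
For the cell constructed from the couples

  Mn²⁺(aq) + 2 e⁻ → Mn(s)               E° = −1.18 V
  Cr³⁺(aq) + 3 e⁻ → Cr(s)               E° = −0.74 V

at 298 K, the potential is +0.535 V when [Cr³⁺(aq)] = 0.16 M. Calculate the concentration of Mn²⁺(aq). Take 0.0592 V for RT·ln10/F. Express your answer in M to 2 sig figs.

The Cr³⁺/Cr couple has the larger reduction potential, so it is the cathode: E°cell = −0.74 − (−1.18) = +0.44 V and n = 6.
Rearranging E = E° − (0.0592/n)·log Q gives log Q = 6(+0.44 − (+0.535))/0.0592 = −9.628.
For 2 Cr³⁺(aq) + 3 Mn(s) → 2 Cr(s) + 3 Mn²⁺(aq), the reaction quotient is Q = [Mn²⁺(aq)]^3 / [Cr³⁺(aq)]^2.
Isolating [Mn²⁺(aq)] in Q = 10^{−9.628} yields log [Mn²⁺(aq)] = −3.740, i.e. 0.00018 M.

0.00018 M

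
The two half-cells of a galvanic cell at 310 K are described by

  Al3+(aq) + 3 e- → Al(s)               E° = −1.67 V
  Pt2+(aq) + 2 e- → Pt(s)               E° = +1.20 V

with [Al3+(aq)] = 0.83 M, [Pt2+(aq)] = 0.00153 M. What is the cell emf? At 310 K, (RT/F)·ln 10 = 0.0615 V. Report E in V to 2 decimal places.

The Pt²⁺/Pt couple has the more positive E°, so it is the cathode; Al³⁺/Al is the anode.
E°cell = +1.20 − (−1.67) = +2.87 V, with n = 6 electrons transferred.
For the overall reaction 3 Pt2+(aq) + 2 Al(s) → 3 Pt(s) + 2 Al3+(aq), Q = [Al3+(aq)]^2 / [Pt2+(aq)]^3 = 1.92×10^8, giving log Q = 8.284.
By the Nernst equation, E = +2.87 − (0.0615/6)·(8.284) = +2.79 V.

+2.79 V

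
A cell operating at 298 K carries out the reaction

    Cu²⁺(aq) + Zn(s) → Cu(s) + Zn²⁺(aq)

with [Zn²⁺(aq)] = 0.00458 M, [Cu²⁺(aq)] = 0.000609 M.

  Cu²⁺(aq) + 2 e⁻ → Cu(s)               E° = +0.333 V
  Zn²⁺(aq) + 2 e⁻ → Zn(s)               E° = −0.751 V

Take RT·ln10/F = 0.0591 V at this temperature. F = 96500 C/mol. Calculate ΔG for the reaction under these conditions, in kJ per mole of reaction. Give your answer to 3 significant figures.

−204 kJ/mol

E°cell = +0.333 − (−0.751) = +1.084 V; the balanced reaction transfers n = 2 electrons.
The reaction quotient is [Zn²⁺(aq)] / [Cu²⁺(aq)] = 7.52; by Nernst, E = +1.084 − (0.0591/2)(0.876) = +1.0581 V.
Finally ΔG = −nFE = −(2)(96500 C/mol)(+1.0581 V) = −204 kJ/mol.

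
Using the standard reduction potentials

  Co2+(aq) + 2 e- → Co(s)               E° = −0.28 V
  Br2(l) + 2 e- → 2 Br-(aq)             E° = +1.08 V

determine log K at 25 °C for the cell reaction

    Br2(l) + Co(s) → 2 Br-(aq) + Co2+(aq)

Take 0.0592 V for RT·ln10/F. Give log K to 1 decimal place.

The Br₂/Br⁻ couple is reduced (cathode); E°cell = +1.08 − (−0.28) = +1.36 V with n = 2.
At equilibrium E = 0, so log K = nE°cell / 0.0592 = (2)(+1.36) / 0.0592 = 45.9.

log K = 45.9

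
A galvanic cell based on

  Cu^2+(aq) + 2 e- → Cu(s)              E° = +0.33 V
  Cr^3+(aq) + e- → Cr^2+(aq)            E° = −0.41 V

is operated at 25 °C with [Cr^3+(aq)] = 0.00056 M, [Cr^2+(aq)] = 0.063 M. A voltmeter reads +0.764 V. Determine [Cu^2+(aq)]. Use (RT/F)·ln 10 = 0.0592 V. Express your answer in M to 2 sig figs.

0.00051 M

Cu²⁺/Cu is the cathode (higher E°); E°cell = +0.33 − (−0.41) = +0.74 V with n = 2.
Rearranging E = E° − (0.0592/n)·log Q gives log Q = 2(+0.74 − (+0.764))/0.0592 = −0.811.
The balanced reaction is Cu^2+(aq) + 2 Cr^2+(aq) → Cu(s) + 2 Cr^3+(aq), so Q = [Cr^3+(aq)]^2 / ([Cu^2+(aq)]·[Cr^2+(aq)]^2).
Isolating [Cu^2+(aq)] in Q = 10^{−0.811} yields log [Cu^2+(aq)] = −3.291, i.e. 0.00051 M.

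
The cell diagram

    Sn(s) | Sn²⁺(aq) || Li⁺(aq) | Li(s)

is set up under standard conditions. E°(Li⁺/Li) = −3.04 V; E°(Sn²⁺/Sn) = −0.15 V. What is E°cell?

−2.89 V

By convention the left-hand electrode in cell notation is the anode (oxidation) and the right-hand electrode is the cathode (reduction).
E°cell = E°(right) − E°(left) = −3.04 − (−0.15) = −2.89 V.
The negative sign shows that, as written, the cell would require an external voltage to drive the reaction.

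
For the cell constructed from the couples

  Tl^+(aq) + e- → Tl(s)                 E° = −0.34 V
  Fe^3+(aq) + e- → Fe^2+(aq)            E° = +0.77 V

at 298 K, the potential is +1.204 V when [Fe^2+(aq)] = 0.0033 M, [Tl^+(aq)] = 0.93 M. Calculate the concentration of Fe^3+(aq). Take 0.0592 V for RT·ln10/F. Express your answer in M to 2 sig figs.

0.12 M

The Fe³⁺/Fe²⁺ couple has the larger reduction potential, so it is the cathode: E°cell = +0.77 − (−0.34) = +1.11 V and n = 1.
Rearranging E = E° − (0.0592/n)·log Q gives log Q = 1(+1.11 − (+1.204))/0.0592 = −1.588.
Balancing electrons gives Fe^3+(aq) + Tl(s) → Fe^2+(aq) + Tl^+(aq); thus Q = ([Fe^2+(aq)]·[Tl^+(aq)]) / [Fe^3+(aq)].
Isolating [Fe^3+(aq)] in Q = 10^{−1.588} yields log [Fe^3+(aq)] = −0.925, i.e. 0.12 M.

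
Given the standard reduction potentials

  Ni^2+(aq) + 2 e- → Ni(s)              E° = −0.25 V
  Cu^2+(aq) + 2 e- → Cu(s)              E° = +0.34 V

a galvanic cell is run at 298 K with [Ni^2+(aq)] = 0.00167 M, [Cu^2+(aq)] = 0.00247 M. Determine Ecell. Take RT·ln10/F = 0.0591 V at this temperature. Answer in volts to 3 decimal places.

+0.595 V

Since E°(Cu²⁺/Cu) > E°(Ni²⁺/Ni), Cu²⁺/Cu serves as the cathode.
E°cell = +0.34 − (−0.25) = +0.59 V, with n = 2 electrons transferred.
Balancing gives Cu^2+(aq) + Ni(s) → Cu(s) + Ni^2+(aq); hence Q = [Ni^2+(aq)] / [Cu^2+(aq)] = 0.676 (log Q = −0.170).
E = E° − (0.0591/n)·log Q = +0.59 − (0.0591/2)(−0.170) = +0.595 V.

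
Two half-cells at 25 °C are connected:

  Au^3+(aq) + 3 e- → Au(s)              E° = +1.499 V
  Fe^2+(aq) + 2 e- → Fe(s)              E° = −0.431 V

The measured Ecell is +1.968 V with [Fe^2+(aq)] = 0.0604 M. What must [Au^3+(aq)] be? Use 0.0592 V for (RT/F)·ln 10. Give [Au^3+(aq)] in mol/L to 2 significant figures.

1.3 M

Au³⁺/Au is the cathode (higher E°); E°cell = +1.499 − (−0.431) = +1.930 V with n = 6.
From the Nernst equation, log Q = n(E° − E)/0.0592 = 6·(+1.930 − (+1.968))/0.0592 = −3.851.
Balancing electrons gives 2 Au^3+(aq) + 3 Fe(s) → 2 Au(s) + 3 Fe^2+(aq); thus Q = [Fe^2+(aq)]^3 / [Au^3+(aq)]^2.
Isolating [Au^3+(aq)] in Q = 10^{−3.851} yields log [Au^3+(aq)] = 0.097, i.e. 1.3 M.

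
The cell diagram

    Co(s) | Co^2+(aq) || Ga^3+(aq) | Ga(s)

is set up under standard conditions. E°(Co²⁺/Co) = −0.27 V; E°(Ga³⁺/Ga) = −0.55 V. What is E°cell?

By convention the left-hand electrode in cell notation is the anode (oxidation) and the right-hand electrode is the cathode (reduction).
E°cell = E°(right) − E°(left) = −0.55 − (−0.27) = −0.28 V.
The negative sign shows that, as written, the cell would require an external voltage to drive the reaction.

−0.28 V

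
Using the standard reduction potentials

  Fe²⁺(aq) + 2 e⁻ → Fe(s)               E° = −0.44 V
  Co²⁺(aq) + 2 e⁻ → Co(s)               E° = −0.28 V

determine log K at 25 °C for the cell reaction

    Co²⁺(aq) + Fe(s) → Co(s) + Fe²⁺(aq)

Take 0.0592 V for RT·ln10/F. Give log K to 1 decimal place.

log K = 5.4

The Co²⁺/Co couple is reduced (cathode); E°cell = −0.28 − (−0.44) = +0.16 V with n = 2.
At equilibrium E = 0, so log K = nE°cell / 0.0592 = (2)(+0.16) / 0.0592 = 5.4.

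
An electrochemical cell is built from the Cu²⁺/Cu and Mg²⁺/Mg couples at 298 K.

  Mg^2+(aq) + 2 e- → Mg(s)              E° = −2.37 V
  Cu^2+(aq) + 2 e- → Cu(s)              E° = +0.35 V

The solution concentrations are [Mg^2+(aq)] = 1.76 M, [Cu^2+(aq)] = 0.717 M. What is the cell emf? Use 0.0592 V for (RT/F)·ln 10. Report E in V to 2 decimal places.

+2.71 V

Cu²⁺/Cu is reduced (cathode, E° = +0.35 V) and Mg²⁺/Mg is oxidized (anode).
E°cell = +0.35 − (−2.37) = +2.72 V, with n = 2 electrons transferred.
The balanced reaction is Cu^2+(aq) + Mg(s) → Cu(s) + Mg^2+(aq), so Q = [Mg^2+(aq)] / [Cu^2+(aq)] = 2.45 and log Q = 0.390.
By the Nernst equation, E = +2.72 − (0.0592/2)·(0.390) = +2.71 V.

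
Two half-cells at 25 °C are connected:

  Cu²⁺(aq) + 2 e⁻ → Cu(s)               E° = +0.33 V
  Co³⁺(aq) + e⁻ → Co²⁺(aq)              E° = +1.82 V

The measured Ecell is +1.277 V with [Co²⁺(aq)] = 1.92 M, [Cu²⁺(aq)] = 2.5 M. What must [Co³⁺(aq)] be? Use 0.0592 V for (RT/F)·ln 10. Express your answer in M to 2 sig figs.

The Co³⁺/Co²⁺ couple has the larger reduction potential, so it is the cathode: E°cell = +1.82 − (+0.33) = +1.49 V and n = 2.
Since E = E° − (0.0592/n)·log Q, log Q = n(E° − E)/0.0592 = 7.196.
The balanced reaction is 2 Co³⁺(aq) + Cu(s) → 2 Co²⁺(aq) + Cu²⁺(aq), so Q = ([Co²⁺(aq)]^2·[Cu²⁺(aq)]) / [Co³⁺(aq)]^2.
Isolating [Co³⁺(aq)] in Q = 10^{7.196} yields log [Co³⁺(aq)] = −3.116, i.e. 0.00077 M.

0.00077 M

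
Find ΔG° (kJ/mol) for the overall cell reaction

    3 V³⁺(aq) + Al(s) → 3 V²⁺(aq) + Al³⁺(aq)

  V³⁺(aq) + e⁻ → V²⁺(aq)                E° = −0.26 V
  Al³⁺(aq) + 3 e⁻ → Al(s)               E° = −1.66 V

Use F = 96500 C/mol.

In the reaction as written V³⁺(aq) is reduced, so the V³⁺/V²⁺ couple is the cathode and Al³⁺/Al is the anode.
E°cell = −0.26 − (−1.66) = +1.40 V; balancing electrons gives n = 3.
ΔG° = −nFE°cell = −(3)(96500)(+1.40) J/mol = −405 kJ/mol.

−405 kJ/mol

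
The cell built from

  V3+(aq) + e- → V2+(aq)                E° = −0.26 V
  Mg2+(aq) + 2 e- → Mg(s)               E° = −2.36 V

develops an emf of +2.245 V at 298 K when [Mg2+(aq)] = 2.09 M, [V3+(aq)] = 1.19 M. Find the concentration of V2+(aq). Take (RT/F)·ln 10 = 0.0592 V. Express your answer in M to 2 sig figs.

0.0029 M

The V³⁺/V²⁺ couple has the larger reduction potential, so it is the cathode: E°cell = −0.26 − (−2.36) = +2.10 V and n = 2.
Since E = E° − (0.0592/n)·log Q, log Q = n(E° − E)/0.0592 = −4.899.
Balancing electrons gives 2 V3+(aq) + Mg(s) → 2 V2+(aq) + Mg2+(aq); thus Q = ([V2+(aq)]^2·[Mg2+(aq)]) / [V3+(aq)]^2.
Solving for the unknown gives log [V2+(aq)] = −2.534, so [V2+(aq)] ≈ 0.0029 M.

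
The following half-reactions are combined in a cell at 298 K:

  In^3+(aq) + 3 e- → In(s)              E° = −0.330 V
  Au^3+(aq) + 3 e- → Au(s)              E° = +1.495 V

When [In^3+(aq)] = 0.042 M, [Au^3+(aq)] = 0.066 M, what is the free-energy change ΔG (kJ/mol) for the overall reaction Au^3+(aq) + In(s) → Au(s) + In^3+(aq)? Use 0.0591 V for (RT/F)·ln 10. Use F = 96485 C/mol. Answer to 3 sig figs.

E°cell = +1.495 − (−0.330) = +1.825 V; the balanced reaction transfers n = 3 electrons.
Here Q = [In^3+(aq)] / [Au^3+(aq)] = 0.636 (log Q = −0.196), giving E = +1.825 − (0.0591/3)·(−0.196) = +1.8289 V.
Then ΔG = −nFE = −3 × 96485 × +1.8289 J/mol = −529 kJ/mol.

−529 kJ/mol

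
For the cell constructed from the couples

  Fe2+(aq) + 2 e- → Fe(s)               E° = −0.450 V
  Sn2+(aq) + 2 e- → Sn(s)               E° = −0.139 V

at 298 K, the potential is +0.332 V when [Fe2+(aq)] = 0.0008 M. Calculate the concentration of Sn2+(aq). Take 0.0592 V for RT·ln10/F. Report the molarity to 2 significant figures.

0.0041 M

Sn²⁺/Sn is the cathode (higher E°); E°cell = −0.139 − (−0.450) = +0.311 V with n = 2.
Since E = E° − (0.0592/n)·log Q, log Q = n(E° − E)/0.0592 = −0.709.
For Sn2+(aq) + Fe(s) → Sn(s) + Fe2+(aq), the reaction quotient is Q = [Fe2+(aq)] / [Sn2+(aq)].
Solving for the unknown gives log [Sn2+(aq)] = −2.388, so [Sn2+(aq)] ≈ 0.0041 M.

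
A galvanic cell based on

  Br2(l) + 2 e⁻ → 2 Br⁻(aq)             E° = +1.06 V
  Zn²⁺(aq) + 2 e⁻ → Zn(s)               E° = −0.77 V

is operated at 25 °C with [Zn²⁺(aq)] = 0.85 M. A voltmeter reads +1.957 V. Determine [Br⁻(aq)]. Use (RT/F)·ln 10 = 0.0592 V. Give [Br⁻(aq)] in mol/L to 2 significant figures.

0.0078 M

Br₂/Br⁻ is the cathode (higher E°); E°cell = +1.06 − (−0.77) = +1.83 V with n = 2.
Rearranging E = E° − (0.0592/n)·log Q gives log Q = 2(+1.83 − (+1.957))/0.0592 = −4.291.
The balanced reaction is Br2(l) + Zn(s) → 2 Br⁻(aq) + Zn²⁺(aq), so Q = [Br⁻(aq)]^2·[Zn²⁺(aq)].
Solving for the unknown gives log [Br⁻(aq)] = −2.110, so [Br⁻(aq)] ≈ 0.0078 M.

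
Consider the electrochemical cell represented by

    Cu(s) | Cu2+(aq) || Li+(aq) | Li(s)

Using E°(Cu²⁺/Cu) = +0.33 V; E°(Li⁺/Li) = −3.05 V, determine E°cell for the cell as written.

By convention the left-hand electrode in cell notation is the anode (oxidation) and the right-hand electrode is the cathode (reduction).
E°cell = E°(right) − E°(left) = −3.05 − (+0.33) = −3.38 V.
The negative sign shows that, as written, the cell would require an external voltage to drive the reaction.

−3.38 V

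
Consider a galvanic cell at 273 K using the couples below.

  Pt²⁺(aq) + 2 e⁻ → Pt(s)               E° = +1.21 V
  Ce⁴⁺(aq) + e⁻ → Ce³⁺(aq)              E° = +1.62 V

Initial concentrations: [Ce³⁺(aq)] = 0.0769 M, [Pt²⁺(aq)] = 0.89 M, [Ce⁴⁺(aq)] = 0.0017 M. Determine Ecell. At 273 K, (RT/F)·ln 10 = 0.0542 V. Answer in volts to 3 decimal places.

Since E°(Ce⁴⁺/Ce³⁺) > E°(Pt²⁺/Pt), Ce⁴⁺/Ce³⁺ serves as the cathode.
E°cell = E°cat − E°an = +1.62 − (+1.21) = +0.41 V; n = 2.
The balanced reaction is 2 Ce⁴⁺(aq) + Pt(s) → 2 Ce³⁺(aq) + Pt²⁺(aq), so Q = ([Ce³⁺(aq)]^2·[Pt²⁺(aq)]) / [Ce⁴⁺(aq)]^2 = 1.82×10^3 and log Q = 3.260.
E = E° − (0.0542/n)·log Q = +0.41 − (0.0542/2)(3.260) = +0.322 V.

+0.322 V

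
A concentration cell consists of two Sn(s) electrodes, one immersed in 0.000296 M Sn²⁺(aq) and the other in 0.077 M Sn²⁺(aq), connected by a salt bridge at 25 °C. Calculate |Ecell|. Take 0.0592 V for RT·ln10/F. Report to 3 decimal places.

0.071 V

For a concentration cell E°cell = 0, since both electrodes use the same couple.
The compartment with the higher Sn²⁺(aq) concentration (0.077 M) acts as the cathode; ions are reduced there and produced at the dilute (0.000296 M) anode.
With n = 2, Ecell = −(0.0592/2)·log([dilute]/[conc]) = −(0.0592/2)·log(0.000296/0.077) = +0.071 V.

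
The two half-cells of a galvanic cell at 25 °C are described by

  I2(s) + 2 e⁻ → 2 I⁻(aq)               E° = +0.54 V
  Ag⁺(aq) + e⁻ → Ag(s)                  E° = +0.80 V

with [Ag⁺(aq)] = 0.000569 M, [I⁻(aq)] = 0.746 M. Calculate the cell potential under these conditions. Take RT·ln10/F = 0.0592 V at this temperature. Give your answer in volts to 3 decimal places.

Since E°(Ag⁺/Ag) > E°(I₂/I⁻), Ag⁺/Ag serves as the cathode.
E°cell = +0.80 − (+0.54) = +0.26 V, with n = 2 electrons transferred.
For the overall reaction 2 Ag⁺(aq) + 2 I⁻(aq) → 2 Ag(s) + I2(s), Q = 1 / ([Ag⁺(aq)]^2·[I⁻(aq)]^2) = 5.55×10^6, giving log Q = 6.744.
Applying E = E° − (RT ln10/nF)·log Q gives +0.26 − (0.0592/2)(6.744) = +0.060 V.

+0.060 V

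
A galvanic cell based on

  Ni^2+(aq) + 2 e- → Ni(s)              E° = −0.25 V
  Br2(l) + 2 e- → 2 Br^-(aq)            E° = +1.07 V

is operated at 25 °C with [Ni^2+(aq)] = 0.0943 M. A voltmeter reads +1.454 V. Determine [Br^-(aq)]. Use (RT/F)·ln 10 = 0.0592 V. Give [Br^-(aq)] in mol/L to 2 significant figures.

The Br₂/Br⁻ couple has the larger reduction potential, so it is the cathode: E°cell = +1.07 − (−0.25) = +1.32 V and n = 2.
Rearranging E = E° − (0.0592/n)·log Q gives log Q = 2(+1.32 − (+1.454))/0.0592 = −4.527.
For Br2(l) + Ni(s) → 2 Br^-(aq) + Ni^2+(aq), the reaction quotient is Q = [Br^-(aq)]^2·[Ni^2+(aq)].
Substituting the known concentrations and solving, log [Br^-(aq)] = −1.751 and [Br^-(aq)] = 0.018 M.

0.018 M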